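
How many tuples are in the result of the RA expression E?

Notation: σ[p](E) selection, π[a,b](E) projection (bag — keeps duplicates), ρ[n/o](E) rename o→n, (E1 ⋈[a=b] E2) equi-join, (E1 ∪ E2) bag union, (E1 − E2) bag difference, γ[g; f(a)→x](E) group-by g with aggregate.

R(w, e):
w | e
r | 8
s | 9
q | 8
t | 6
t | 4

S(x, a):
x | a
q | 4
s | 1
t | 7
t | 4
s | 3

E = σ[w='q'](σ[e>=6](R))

Stepwise |·|:
  R → 5
  σ[e>=6](R) → 4
  σ[w='q'](σ[e>=6](R)) → 1

|E| = 1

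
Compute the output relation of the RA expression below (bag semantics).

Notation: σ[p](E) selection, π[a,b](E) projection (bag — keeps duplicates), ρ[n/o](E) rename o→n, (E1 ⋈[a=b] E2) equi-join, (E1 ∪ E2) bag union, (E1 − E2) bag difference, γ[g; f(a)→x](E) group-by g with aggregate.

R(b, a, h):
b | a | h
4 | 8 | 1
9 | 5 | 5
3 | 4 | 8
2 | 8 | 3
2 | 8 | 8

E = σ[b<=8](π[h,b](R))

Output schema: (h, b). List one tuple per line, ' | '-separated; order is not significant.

Subexpression sizes:
  R → 5
  π[h,b](R) → 5
  σ[b<=8](π[h,b](R)) → 4

== RESULT ==
h | b
1 | 4
3 | 2
8 | 2
8 | 3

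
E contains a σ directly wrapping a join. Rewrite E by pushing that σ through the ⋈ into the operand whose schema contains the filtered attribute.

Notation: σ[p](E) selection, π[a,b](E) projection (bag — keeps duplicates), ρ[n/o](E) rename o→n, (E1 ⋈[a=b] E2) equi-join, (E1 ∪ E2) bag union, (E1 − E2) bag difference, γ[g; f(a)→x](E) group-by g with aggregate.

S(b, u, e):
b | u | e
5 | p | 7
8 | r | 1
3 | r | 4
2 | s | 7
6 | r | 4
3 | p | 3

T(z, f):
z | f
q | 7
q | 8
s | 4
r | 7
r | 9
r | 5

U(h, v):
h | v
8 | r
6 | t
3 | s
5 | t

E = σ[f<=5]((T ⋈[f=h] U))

σ filters on f, owned by the left side.
E' = (σ[f<=5](T) ⋈[f=h] U)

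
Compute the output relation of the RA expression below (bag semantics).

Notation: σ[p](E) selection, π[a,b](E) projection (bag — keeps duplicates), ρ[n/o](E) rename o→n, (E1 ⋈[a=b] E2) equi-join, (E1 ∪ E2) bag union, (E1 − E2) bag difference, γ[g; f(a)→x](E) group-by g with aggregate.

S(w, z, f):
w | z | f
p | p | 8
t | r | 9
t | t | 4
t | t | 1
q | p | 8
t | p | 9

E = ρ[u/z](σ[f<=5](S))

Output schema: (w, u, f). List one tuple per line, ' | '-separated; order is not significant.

Per-node cardinality:
  S → 6
  σ[f<=5](S) → 2
  ρ[u/z](σ[f<=5](S)) → 2

== RESULT ==
w | u | f
t | t | 1
t | t | 4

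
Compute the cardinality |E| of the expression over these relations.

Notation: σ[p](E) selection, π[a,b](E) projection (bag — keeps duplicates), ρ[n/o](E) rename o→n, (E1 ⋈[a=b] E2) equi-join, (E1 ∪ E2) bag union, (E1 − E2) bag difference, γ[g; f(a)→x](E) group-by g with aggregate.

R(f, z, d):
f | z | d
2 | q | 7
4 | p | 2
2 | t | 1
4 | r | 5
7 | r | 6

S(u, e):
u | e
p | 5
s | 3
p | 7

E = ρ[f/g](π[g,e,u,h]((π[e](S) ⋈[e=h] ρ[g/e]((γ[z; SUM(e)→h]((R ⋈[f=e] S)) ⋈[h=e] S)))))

Stepwise |·|:
  S → 3
  π[e](S) → 3
  R → 5
  S → 3
  (R ⋈[f=e] S) → 1
  γ[z; SUM(e)→h]((R ⋈[f=e] S)) → 1
  S → 3
  (γ[z; SUM(e)→h]((R ⋈[f=e] S)) ⋈[h=e] S) → 1
  ρ[g/e]((γ[z; SUM(e)→h]((R ⋈[f=e] S)) ⋈[h=e] S)) → 1
  (π[e](S) ⋈[e=h] ρ[g/e]((γ[z; SUM(e)→h]((R ⋈[f=e] S)) ⋈[h=e] S))) → 1
  π[g,e,u,h]((π[e](S) ⋈[e=h] ρ[g/e]((γ[z; SUM(e)→h]((R ⋈[f=e] S)) ⋈[h=e] S)))) → 1
  ρ[f/g](π[g,e,u,h]((π[e](S) ⋈[e=h] ρ[g/e]((γ[z; SUM(e)→h]((R ⋈[f=e] S)) ⋈[h=e] S))))) → 1

|E| = 1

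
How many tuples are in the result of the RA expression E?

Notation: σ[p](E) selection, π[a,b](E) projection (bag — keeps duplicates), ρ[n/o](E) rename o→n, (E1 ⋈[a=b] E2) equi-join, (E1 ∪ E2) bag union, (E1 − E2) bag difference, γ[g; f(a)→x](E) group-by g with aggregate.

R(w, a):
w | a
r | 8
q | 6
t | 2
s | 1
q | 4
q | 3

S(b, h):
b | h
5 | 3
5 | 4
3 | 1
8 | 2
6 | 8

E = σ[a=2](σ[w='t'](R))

Per-node cardinality:
  R → 6
  σ[w='t'](R) → 1
  σ[a=2](σ[w='t'](R)) → 1

|E| = 1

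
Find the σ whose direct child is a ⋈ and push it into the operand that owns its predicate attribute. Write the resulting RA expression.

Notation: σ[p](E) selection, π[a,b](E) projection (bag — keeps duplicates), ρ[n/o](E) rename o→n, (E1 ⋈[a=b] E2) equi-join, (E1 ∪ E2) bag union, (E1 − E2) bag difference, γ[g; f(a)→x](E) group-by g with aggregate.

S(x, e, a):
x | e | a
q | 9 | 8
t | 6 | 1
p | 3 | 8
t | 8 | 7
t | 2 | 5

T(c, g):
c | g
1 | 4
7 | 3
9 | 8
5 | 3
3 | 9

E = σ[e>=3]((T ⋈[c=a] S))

σ filters on e, owned by the right side.
E' = (T ⋈[c=a] σ[e>=3](S))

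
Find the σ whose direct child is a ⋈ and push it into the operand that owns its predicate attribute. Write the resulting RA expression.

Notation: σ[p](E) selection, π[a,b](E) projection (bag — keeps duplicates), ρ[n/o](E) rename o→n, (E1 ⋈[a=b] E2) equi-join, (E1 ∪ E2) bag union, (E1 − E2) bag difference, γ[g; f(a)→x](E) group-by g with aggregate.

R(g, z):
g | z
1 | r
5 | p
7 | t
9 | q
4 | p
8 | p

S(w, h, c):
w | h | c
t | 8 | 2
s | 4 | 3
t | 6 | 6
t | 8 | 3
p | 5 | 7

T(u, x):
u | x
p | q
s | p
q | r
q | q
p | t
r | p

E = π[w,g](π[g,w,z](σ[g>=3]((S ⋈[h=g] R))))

σ filters on g, owned by the right side.
E' = π[w,g](π[g,w,z]((S ⋈[h=g] σ[g>=3](R))))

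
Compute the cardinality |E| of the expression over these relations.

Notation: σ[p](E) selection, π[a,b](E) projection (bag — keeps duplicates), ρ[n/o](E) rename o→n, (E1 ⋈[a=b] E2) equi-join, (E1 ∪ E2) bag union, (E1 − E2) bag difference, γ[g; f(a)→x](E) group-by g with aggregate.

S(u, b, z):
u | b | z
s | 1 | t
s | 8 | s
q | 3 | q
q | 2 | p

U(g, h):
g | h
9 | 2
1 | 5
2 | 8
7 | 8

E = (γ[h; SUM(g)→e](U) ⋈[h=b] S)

Row counts bottom-up:
  U → 4
  γ[h; SUM(g)→e](U) → 3
  S → 4
  (γ[h; SUM(g)→e](U) ⋈[h=b] S) → 2

|E| = 2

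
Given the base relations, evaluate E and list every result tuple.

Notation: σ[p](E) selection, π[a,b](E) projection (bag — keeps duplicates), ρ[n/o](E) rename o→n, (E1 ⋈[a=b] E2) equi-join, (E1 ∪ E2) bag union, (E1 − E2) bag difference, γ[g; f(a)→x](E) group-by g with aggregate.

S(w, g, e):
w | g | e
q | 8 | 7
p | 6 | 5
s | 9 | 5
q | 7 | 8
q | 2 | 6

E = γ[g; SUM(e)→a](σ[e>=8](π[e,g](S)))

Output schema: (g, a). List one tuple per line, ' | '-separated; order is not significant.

Stepwise |·|:
  S → 5
  π[e,g](S) → 5
  σ[e>=8](π[e,g](S)) → 1
  γ[g; SUM(e)→a](σ[e>=8](π[e,g](S))) → 1

== RESULT ==
g | a
7 | 8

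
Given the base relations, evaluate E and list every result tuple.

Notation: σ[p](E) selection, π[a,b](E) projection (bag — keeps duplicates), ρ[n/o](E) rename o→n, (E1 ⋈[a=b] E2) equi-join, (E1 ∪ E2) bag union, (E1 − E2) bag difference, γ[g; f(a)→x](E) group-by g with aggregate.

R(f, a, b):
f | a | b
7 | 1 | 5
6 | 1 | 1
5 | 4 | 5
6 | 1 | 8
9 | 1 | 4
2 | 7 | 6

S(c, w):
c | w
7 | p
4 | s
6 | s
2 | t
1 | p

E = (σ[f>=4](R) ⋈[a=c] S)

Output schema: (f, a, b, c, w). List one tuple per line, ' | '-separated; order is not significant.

Stepwise |·|:
  R → 6
  σ[f>=4](R) → 5
  S → 5
  (σ[f>=4](R) ⋈[a=c] S) → 5

== RESULT ==
f | a | b | c | w
5 | 4 | 5 | 4 | s
6 | 1 | 1 | 1 | p
6 | 1 | 8 | 1 | p
7 | 1 | 5 | 1 | p
9 | 1 | 4 | 1 | p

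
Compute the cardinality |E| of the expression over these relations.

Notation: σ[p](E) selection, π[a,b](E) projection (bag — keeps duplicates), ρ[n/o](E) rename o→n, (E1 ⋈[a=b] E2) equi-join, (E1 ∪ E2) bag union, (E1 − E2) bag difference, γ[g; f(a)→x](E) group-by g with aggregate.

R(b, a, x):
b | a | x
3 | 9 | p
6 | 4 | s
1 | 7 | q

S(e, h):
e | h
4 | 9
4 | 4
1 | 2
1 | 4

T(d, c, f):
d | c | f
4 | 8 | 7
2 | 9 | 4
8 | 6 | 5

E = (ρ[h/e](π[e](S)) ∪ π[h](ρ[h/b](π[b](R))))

Per-node cardinality:
  S → 4
  π[e](S) → 4
  ρ[h/e](π[e](S)) → 4
  R → 3
  π[b](R) → 3
  ρ[h/b](π[b](R)) → 3
  π[h](ρ[h/b](π[b](R))) → 3
  (ρ[h/e](π[e](S)) ∪ π[h](ρ[h/b](π[b](R)))) → 7

|E| = 7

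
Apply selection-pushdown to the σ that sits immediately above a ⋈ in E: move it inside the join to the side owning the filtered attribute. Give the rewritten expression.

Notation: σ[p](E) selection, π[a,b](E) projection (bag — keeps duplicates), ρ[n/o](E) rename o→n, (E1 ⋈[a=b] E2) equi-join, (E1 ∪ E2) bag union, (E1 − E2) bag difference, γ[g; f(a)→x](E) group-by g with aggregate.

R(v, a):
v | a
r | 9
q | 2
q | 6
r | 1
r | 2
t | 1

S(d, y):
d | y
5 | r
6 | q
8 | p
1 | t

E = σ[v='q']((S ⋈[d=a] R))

σ filters on v, owned by the right side.
E' = (S ⋈[d=a] σ[v='q'](R))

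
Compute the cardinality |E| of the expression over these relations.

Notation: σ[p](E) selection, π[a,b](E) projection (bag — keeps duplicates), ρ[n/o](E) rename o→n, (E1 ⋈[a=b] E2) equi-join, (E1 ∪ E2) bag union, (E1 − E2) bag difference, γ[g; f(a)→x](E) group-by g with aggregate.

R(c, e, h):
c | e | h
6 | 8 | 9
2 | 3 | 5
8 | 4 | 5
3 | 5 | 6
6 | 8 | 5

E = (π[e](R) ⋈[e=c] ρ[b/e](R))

Stepwise |·|:
  R → 5
  π[e](R) → 5
  R → 5
  ρ[b/e](R) → 5
  (π[e](R) ⋈[e=c] ρ[b/e](R)) → 3

|E| = 3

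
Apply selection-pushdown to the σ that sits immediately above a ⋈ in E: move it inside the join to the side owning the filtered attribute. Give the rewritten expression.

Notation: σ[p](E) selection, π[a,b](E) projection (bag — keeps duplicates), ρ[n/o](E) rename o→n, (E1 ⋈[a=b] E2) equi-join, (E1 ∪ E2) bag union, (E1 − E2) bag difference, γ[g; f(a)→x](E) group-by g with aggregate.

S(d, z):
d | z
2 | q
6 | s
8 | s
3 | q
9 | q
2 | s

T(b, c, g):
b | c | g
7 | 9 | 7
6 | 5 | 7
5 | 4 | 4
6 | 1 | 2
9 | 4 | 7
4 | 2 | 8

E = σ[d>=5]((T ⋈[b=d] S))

σ filters on d, owned by the right side.
E' = (T ⋈[b=d] σ[d>=5](S))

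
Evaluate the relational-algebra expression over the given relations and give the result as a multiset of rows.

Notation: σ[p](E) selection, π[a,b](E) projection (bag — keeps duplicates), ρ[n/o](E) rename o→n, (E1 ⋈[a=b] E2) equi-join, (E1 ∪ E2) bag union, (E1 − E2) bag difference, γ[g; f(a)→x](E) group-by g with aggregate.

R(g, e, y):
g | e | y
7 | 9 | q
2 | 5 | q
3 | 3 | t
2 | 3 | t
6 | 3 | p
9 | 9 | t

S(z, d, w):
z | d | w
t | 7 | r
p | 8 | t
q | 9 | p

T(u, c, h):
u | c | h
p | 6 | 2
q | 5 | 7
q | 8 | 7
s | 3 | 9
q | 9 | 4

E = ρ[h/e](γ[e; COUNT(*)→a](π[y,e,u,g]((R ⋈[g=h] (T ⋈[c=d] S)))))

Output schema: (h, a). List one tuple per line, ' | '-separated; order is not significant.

Per-node cardinality:
  R → 6
  T → 5
  S → 3
  (T ⋈[c=d] S) → 2
  (R ⋈[g=h] (T ⋈[c=d] S)) → 1
  π[y,e,u,g]((R ⋈[g=h] (T ⋈[c=d] S))) → 1
  γ[e; COUNT(*)→a](π[y,e,u,g]((R ⋈[g=h] (T ⋈[c=d] S)))) → 1
  ρ[h/e](γ[e; COUNT(*)→a](π[y,e,u,g]((R ⋈[g=h] (T ⋈[c=d] S))))) → 1

== RESULT ==
h | a
9 | 1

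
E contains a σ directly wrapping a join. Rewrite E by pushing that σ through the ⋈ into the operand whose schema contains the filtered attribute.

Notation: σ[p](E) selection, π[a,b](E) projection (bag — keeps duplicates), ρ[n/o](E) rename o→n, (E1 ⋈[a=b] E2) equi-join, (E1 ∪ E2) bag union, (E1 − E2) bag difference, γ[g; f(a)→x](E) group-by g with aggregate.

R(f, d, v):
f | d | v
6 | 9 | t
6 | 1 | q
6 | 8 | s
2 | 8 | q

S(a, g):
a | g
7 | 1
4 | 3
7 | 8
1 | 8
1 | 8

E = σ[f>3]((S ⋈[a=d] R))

σ filters on f, owned by the right side.
E' = (S ⋈[a=d] σ[f>3](R))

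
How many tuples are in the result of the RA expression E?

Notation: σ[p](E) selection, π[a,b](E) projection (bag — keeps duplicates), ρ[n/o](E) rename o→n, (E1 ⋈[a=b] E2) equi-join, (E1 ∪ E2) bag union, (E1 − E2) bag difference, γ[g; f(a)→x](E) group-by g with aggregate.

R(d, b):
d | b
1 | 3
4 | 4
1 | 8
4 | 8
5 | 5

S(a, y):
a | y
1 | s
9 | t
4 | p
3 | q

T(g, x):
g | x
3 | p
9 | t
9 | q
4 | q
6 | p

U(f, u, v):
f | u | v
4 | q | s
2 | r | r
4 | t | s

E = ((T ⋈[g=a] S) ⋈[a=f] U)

Per-node cardinality:
  T → 5
  S → 4
  (T ⋈[g=a] S) → 4
  U → 3
  ((T ⋈[g=a] S) ⋈[a=f] U) → 2

|E| = 2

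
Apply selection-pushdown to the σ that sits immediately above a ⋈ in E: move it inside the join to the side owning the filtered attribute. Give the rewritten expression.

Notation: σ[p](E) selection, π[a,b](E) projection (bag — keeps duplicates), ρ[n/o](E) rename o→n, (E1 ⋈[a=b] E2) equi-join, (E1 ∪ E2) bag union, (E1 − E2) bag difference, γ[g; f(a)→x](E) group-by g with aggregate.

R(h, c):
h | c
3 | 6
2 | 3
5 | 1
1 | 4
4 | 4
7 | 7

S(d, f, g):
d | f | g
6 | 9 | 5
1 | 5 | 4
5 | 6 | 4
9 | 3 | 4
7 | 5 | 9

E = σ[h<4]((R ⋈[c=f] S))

σ filters on h, owned by the left side.
E' = (σ[h<4](R) ⋈[c=f] S)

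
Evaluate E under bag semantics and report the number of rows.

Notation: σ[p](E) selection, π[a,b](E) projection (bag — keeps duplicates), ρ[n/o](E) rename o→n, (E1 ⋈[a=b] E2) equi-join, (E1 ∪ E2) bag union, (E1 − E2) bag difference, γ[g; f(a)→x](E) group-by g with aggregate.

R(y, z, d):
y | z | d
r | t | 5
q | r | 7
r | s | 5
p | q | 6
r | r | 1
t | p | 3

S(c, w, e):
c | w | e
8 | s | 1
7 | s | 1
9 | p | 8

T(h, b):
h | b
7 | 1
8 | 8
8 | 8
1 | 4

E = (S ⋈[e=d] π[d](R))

Per-node cardinality:
  S → 3
  R → 6
  π[d](R) → 6
  (S ⋈[e=d] π[d](R)) → 2

|E| = 2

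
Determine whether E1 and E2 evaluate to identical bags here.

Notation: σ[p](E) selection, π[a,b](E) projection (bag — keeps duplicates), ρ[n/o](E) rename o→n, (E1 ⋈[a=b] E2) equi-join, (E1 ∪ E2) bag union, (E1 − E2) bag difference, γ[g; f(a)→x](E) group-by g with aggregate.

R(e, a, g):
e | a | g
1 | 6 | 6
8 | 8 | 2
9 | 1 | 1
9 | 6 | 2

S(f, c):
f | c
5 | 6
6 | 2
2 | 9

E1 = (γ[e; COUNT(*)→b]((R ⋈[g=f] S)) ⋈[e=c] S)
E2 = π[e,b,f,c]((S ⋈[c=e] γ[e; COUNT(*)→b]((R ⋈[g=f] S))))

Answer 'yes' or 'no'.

E1 stepwise |·|:
  R → 4
  S → 3
  (R ⋈[g=f] S) → 3
  γ[e; COUNT(*)→b]((R ⋈[g=f] S)) → 3
  S → 3
  (γ[e; COUNT(*)→b]((R ⋈[g=f] S)) ⋈[e=c] S) → 1
E2 stepwise |·|:
  S → 3
  R → 4
  S → 3
  (R ⋈[g=f] S) → 3
  γ[e; COUNT(*)→b]((R ⋈[g=f] S)) → 3
  (S ⋈[c=e] γ[e; COUNT(*)→b]((R ⋈[g=f] S))) → 1
  π[e,b,f,c]((S ⋈[c=e] γ[e; COUNT(*)→b]((R ⋈[g=f] S)))) → 1

E1 and E2 produce the same multiset:
e | b | f | c
9 | 1 | 2 | 9

yes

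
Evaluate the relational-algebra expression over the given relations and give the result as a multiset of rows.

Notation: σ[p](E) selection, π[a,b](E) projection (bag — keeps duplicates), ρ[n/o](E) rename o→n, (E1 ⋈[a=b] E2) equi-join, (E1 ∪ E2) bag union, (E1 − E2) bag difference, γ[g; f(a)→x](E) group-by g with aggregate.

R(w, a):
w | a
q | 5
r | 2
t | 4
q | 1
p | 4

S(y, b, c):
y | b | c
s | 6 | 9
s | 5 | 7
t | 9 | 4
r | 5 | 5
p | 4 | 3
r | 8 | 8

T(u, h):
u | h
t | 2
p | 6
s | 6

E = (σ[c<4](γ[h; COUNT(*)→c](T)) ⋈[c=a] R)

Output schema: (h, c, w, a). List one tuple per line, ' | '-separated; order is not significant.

Per-node cardinality:
  T → 3
  γ[h; COUNT(*)→c](T) → 2
  σ[c<4](γ[h; COUNT(*)→c](T)) → 2
  R → 5
  (σ[c<4](γ[h; COUNT(*)→c](T)) ⋈[c=a] R) → 2

== RESULT ==
h | c | w | a
2 | 1 | q | 1
6 | 2 | r | 2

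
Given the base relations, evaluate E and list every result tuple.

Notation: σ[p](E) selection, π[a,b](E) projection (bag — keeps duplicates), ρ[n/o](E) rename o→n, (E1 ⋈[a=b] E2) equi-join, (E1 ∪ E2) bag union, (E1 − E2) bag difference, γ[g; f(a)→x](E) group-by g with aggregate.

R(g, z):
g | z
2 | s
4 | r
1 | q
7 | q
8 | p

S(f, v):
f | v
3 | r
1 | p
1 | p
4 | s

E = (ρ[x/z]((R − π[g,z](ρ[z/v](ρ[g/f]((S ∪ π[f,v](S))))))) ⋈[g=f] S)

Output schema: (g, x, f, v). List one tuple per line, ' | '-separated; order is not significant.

Row counts bottom-up:
  R → 5
  S → 4
  S → 4
  π[f,v](S) → 4
  (S ∪ π[f,v](S)) → 8
  ρ[g/f]((S ∪ π[f,v](S))) → 8
  ρ[z/v](ρ[g/f]((S ∪ π[f,v](S)))) → 8
  π[g,z](ρ[z/v](ρ[g/f]((S ∪ π[f,v](S))))) → 8
  (R − π[g,z](ρ[z/v](ρ[g/f]((S ∪ π[f,v](S)))))) → 5
  ρ[x/z]((R − π[g,z](ρ[z/v](ρ[g/f]((S ∪ π[f,v](S))))))) → 5
  S → 4
  (ρ[x/z]((R − π[g,z](ρ[z/v](ρ[g/f]((S ∪ π[f,v](S))))))) ⋈[g=f] S) → 3

== RESULT ==
g | x | f | v
1 | q | 1 | p
1 | q | 1 | p
4 | r | 4 | s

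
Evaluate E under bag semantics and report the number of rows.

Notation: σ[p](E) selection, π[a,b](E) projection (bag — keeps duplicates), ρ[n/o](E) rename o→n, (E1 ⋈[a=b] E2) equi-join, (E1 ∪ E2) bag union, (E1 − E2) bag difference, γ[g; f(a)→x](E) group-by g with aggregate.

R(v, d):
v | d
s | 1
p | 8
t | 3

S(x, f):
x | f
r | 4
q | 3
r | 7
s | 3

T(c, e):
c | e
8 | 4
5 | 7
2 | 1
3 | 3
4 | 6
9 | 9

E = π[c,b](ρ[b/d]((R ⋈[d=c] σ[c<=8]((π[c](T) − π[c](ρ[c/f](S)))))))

Subexpression sizes:
  R → 3
  T → 6
  π[c](T) → 6
  S → 4
  ρ[c/f](S) → 4
  π[c](ρ[c/f](S)) → 4
  (π[c](T) − π[c](ρ[c/f](S))) → 4
  σ[c<=8]((π[c](T) − π[c](ρ[c/f](S)))) → 3
  (R ⋈[d=c] σ[c<=8]((π[c](T) − π[c](ρ[c/f](S))))) → 1
  ρ[b/d]((R ⋈[d=c] σ[c<=8]((π[c](T) − π[c](ρ[c/f](S)))))) → 1
  π[c,b](ρ[b/d]((R ⋈[d=c] σ[c<=8]((π[c](T) − π[c](ρ[c/f](S))))))) → 1

|E| = 1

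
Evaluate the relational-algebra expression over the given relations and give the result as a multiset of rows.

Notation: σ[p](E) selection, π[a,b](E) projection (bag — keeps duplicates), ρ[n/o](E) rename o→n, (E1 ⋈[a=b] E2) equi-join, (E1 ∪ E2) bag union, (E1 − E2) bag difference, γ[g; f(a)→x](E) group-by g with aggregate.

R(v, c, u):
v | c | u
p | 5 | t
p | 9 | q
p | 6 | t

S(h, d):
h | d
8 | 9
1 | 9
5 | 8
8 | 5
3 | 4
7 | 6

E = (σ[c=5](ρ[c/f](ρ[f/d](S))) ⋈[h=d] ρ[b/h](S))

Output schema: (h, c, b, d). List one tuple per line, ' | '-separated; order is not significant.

Row counts bottom-up:
  S → 6
  ρ[f/d](S) → 6
  ρ[c/f](ρ[f/d](S)) → 6
  σ[c=5](ρ[c/f](ρ[f/d](S))) → 1
  S → 6
  ρ[b/h](S) → 6
  (σ[c=5](ρ[c/f](ρ[f/d](S))) ⋈[h=d] ρ[b/h](S)) → 1

== RESULT ==
h | c | b | d
8 | 5 | 5 | 8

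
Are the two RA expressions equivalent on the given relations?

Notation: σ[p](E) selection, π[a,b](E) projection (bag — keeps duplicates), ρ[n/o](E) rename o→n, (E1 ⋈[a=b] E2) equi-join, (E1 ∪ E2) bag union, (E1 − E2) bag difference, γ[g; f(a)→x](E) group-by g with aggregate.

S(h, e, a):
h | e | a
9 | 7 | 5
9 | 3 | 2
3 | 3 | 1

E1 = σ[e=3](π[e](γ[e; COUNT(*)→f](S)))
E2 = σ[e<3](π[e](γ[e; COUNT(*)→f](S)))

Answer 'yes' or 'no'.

E1 subexpression sizes:
  S → 3
  γ[e; COUNT(*)→f](S) → 2
  π[e](γ[e; COUNT(*)→f](S)) → 2
  σ[e=3](π[e](γ[e; COUNT(*)→f](S))) → 1
E2 subexpression sizes:
  S → 3
  γ[e; COUNT(*)→f](S) → 2
  π[e](γ[e; COUNT(*)→f](S)) → 2
  σ[e<3](π[e](γ[e; COUNT(*)→f](S))) → 0

E1 result:
e
3
E2 result:
e
(0 rows)
Witness: (3,) appears 1× in E1 but 0× in E2.

no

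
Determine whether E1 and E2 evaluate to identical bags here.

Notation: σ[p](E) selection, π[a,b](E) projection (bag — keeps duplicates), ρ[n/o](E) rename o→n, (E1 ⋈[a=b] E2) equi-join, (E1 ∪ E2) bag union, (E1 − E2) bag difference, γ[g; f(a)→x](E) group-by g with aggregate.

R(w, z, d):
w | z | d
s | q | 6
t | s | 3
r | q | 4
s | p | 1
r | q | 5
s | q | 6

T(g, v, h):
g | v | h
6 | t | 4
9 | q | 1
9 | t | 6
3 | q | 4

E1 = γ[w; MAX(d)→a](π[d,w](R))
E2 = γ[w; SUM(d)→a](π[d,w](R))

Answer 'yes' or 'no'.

E1 row counts bottom-up:
  R → 6
  π[d,w](R) → 6
  γ[w; MAX(d)→a](π[d,w](R)) → 3
E2 row counts bottom-up:
  R → 6
  π[d,w](R) → 6
  γ[w; SUM(d)→a](π[d,w](R)) → 3

E1 result:
w | a
r | 5
s | 6
t | 3
E2 result:
w | a
r | 9
s | 13
t | 3
Witness: ('s', 6) appears 1× in E1 but 0× in E2.

no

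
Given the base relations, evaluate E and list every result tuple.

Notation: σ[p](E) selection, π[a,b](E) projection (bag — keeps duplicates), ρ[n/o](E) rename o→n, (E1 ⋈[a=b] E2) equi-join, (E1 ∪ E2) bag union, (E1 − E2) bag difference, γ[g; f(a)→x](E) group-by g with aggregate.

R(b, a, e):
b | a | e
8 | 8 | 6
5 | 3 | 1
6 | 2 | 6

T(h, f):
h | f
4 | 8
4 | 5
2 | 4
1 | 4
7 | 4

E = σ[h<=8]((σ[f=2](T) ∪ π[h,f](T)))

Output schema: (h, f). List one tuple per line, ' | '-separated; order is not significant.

Stepwise |·|:
  T → 5
  σ[f=2](T) → 0
  T → 5
  π[h,f](T) → 5
  (σ[f=2](T) ∪ π[h,f](T)) → 5
  σ[h<=8]((σ[f=2](T) ∪ π[h,f](T))) → 5

== RESULT ==
h | f
1 | 4
2 | 4
4 | 5
4 | 8
7 | 4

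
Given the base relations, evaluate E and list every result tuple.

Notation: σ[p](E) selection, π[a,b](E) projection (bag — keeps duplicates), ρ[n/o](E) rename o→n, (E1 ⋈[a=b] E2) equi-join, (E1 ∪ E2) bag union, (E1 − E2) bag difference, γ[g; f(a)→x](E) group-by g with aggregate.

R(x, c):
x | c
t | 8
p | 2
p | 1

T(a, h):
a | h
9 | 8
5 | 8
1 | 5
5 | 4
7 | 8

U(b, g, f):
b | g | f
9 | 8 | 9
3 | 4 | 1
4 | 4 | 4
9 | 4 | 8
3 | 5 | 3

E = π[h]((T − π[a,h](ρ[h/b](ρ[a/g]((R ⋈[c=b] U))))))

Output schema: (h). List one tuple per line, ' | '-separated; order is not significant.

Row counts bottom-up:
  T → 5
  R → 3
  U → 5
  (R ⋈[c=b] U) → 0
  ρ[a/g]((R ⋈[c=b] U)) → 0
  ρ[h/b](ρ[a/g]((R ⋈[c=b] U))) → 0
  π[a,h](ρ[h/b](ρ[a/g]((R ⋈[c=b] U)))) → 0
  (T − π[a,h](ρ[h/b](ρ[a/g]((R ⋈[c=b] U))))) → 5
  π[h]((T − π[a,h](ρ[h/b](ρ[a/g]((R ⋈[c=b] U)))))) → 5

== RESULT ==
h
4
5
8
8
8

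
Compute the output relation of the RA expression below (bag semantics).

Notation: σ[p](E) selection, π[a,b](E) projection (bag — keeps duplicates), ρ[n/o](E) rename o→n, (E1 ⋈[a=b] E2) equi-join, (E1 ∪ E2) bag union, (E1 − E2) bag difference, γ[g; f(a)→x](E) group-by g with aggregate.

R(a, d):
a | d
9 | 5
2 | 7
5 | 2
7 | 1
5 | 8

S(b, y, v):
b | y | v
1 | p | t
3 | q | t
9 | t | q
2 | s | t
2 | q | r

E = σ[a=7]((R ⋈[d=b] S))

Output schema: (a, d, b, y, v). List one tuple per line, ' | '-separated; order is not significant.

Row counts bottom-up:
  R → 5
  S → 5
  (R ⋈[d=b] S) → 3
  σ[a=7]((R ⋈[d=b] S)) → 1

== RESULT ==
a | d | b | y | v
7 | 1 | 1 | p | t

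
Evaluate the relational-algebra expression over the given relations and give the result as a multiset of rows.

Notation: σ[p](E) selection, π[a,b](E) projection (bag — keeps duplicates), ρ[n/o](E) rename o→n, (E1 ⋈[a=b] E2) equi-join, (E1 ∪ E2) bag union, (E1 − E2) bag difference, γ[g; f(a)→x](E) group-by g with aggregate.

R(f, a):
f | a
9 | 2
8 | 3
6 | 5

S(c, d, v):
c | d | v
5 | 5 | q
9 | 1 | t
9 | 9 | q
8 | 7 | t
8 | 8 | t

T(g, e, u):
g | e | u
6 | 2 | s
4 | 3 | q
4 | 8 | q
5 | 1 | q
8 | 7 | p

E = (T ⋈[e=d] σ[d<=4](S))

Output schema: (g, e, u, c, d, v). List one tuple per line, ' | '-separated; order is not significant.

Row counts bottom-up:
  T → 5
  S → 5
  σ[d<=4](S) → 1
  (T ⋈[e=d] σ[d<=4](S)) → 1

== RESULT ==
g | e | u | c | d | v
5 | 1 | q | 9 | 1 | t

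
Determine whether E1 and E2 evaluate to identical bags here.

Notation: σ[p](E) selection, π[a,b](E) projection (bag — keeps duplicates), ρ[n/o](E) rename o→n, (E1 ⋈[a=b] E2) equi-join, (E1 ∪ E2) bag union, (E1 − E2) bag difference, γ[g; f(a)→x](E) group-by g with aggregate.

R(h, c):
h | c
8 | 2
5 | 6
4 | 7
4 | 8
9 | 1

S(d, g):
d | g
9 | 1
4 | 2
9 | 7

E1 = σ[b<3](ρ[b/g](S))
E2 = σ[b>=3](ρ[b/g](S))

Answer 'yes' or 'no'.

E1 row counts bottom-up:
  S → 3
  ρ[b/g](S) → 3
  σ[b<3](ρ[b/g](S)) → 2
E2 row counts bottom-up:
  S → 3
  ρ[b/g](S) → 3
  σ[b>=3](ρ[b/g](S)) → 1

E1 result:
d | b
4 | 2
9 | 1
E2 result:
d | b
9 | 7
Witness: (9, 1) appears 1× in E1 but 0× in E2.

no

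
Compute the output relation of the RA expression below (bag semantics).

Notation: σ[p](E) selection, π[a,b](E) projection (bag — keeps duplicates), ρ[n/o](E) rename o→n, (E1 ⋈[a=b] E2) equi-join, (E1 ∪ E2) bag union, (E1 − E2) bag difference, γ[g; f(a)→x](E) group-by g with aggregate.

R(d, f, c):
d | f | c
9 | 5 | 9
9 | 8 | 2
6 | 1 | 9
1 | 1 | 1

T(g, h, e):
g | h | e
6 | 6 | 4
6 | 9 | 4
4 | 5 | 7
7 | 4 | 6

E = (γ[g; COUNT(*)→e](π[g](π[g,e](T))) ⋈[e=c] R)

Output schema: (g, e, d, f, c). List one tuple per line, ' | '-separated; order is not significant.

Row counts bottom-up:
  T → 4
  π[g,e](T) → 4
  π[g](π[g,e](T)) → 4
  γ[g; COUNT(*)→e](π[g](π[g,e](T))) → 3
  R → 4
  (γ[g; COUNT(*)→e](π[g](π[g,e](T))) ⋈[e=c] R) → 3

== RESULT ==
g | e | d | f | c
4 | 1 | 1 | 1 | 1
6 | 2 | 9 | 8 | 2
7 | 1 | 1 | 1 | 1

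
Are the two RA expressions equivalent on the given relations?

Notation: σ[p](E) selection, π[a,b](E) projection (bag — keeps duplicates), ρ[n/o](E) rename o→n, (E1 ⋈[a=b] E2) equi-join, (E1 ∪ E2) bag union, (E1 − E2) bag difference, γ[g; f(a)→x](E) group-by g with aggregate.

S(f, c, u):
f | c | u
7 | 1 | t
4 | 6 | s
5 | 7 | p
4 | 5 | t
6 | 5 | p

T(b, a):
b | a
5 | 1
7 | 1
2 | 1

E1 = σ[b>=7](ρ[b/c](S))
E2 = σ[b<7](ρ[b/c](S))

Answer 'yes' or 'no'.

E1 stepwise |·|:
  S → 5
  ρ[b/c](S) → 5
  σ[b>=7](ρ[b/c](S)) → 1
E2 stepwise |·|:
  S → 5
  ρ[b/c](S) → 5
  σ[b<7](ρ[b/c](S)) → 4

E1 result:
f | b | u
5 | 7 | p
E2 result:
f | b | u
4 | 5 | t
4 | 6 | s
6 | 5 | p
7 | 1 | t
Witness: (4, 5, 't') appears 0× in E1 but 1× in E2.

no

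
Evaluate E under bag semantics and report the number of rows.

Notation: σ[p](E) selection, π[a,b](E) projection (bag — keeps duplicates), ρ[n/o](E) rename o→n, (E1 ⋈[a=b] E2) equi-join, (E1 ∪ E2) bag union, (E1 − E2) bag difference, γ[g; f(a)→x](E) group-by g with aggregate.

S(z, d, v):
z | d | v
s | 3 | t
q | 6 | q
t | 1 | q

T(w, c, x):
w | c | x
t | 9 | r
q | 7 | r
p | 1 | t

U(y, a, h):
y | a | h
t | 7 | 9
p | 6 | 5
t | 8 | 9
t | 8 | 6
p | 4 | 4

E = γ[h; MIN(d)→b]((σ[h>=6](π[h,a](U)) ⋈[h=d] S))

Per-node cardinality:
  U → 5
  π[h,a](U) → 5
  σ[h>=6](π[h,a](U)) → 3
  S → 3
  (σ[h>=6](π[h,a](U)) ⋈[h=d] S) → 1
  γ[h; MIN(d)→b]((σ[h>=6](π[h,a](U)) ⋈[h=d] S)) → 1

|E| = 1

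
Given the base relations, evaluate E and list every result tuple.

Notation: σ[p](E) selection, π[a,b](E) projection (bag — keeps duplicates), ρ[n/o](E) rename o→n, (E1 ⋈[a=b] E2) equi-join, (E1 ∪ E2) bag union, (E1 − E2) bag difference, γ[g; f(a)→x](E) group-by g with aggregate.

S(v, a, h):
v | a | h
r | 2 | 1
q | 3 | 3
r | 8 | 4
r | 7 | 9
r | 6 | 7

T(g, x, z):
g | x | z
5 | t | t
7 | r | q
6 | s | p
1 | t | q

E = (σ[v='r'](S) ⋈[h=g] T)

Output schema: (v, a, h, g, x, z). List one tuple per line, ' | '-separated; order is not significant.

Subexpression sizes:
  S → 5
  σ[v='r'](S) → 4
  T → 4
  (σ[v='r'](S) ⋈[h=g] T) → 2

== RESULT ==
v | a | h | g | x | z
r | 2 | 1 | 1 | t | q
r | 6 | 7 | 7 | r | q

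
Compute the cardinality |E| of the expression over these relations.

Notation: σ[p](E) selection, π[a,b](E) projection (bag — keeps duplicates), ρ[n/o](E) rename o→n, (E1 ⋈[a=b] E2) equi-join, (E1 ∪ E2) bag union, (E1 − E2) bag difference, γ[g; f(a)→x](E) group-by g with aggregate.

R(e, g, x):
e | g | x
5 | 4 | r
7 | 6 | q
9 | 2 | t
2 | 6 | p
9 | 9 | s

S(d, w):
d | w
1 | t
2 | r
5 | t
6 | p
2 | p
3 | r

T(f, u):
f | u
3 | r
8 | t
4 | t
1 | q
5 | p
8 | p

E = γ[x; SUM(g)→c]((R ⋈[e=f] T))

Row counts bottom-up:
  R → 5
  T → 6
  (R ⋈[e=f] T) → 1
  γ[x; SUM(g)→c]((R ⋈[e=f] T)) → 1

|E| = 1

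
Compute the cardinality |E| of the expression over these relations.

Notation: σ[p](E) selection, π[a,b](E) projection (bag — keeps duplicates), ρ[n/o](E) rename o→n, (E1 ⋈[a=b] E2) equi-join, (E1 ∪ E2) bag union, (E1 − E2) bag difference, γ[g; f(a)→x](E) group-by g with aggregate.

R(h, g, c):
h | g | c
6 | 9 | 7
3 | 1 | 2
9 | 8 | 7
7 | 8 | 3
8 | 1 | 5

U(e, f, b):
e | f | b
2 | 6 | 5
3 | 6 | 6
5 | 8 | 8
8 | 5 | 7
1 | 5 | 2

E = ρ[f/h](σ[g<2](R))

Stepwise |·|:
  R → 5
  σ[g<2](R) → 2
  ρ[f/h](σ[g<2](R)) → 2

|E| = 2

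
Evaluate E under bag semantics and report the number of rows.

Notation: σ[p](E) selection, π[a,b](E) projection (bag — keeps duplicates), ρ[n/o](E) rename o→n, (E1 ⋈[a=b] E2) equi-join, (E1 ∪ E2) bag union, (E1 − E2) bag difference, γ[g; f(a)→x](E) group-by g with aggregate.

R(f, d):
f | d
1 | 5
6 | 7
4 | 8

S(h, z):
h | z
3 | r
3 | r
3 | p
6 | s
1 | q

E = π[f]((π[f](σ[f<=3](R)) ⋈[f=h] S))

Subexpression sizes:
  R → 3
  σ[f<=3](R) → 1
  π[f](σ[f<=3](R)) → 1
  S → 5
  (π[f](σ[f<=3](R)) ⋈[f=h] S) → 1
  π[f]((π[f](σ[f<=3](R)) ⋈[f=h] S)) → 1

|E| = 1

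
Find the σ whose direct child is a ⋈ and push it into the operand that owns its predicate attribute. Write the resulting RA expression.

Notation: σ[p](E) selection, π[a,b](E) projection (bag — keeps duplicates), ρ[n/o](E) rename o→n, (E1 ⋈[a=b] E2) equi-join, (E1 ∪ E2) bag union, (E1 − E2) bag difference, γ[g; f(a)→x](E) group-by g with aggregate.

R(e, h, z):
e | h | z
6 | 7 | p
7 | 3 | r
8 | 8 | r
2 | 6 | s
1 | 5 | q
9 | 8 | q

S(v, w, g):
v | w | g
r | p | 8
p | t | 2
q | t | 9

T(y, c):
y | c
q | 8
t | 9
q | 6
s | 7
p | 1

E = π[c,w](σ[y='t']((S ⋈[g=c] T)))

σ filters on y, owned by the right side.
E' = π[c,w]((S ⋈[g=c] σ[y='t'](T)))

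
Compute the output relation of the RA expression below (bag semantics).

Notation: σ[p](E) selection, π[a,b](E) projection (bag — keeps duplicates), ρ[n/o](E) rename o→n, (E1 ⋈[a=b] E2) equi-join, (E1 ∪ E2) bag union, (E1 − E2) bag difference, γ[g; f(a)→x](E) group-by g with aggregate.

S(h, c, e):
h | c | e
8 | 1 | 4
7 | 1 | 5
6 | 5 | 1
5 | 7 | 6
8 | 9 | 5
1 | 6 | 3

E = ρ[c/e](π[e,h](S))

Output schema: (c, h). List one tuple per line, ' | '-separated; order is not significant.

Per-node cardinality:
  S → 6
  π[e,h](S) → 6
  ρ[c/e](π[e,h](S)) → 6

== RESULT ==
c | h
1 | 6
3 | 1
4 | 8
5 | 7
5 | 8
6 | 5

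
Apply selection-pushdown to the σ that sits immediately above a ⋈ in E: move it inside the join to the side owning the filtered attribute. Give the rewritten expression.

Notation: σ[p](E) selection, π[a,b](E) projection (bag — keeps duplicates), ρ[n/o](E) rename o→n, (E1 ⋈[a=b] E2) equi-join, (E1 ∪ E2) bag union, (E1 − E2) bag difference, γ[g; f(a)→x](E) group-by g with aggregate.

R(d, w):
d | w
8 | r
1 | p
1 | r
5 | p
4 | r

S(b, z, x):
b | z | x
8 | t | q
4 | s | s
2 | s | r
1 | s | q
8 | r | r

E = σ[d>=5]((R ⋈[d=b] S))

σ filters on d, owned by the left side.
E' = (σ[d>=5](R) ⋈[d=b] S)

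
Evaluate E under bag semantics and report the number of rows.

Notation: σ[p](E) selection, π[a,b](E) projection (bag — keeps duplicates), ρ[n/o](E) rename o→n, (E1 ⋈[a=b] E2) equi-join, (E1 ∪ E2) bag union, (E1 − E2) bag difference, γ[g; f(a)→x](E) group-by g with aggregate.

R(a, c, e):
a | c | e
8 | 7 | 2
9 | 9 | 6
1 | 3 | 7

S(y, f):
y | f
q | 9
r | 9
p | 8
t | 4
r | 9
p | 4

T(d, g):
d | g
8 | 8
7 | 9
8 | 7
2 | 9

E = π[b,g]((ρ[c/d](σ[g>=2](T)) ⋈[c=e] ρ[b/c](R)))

Per-node cardinality:
  T → 4
  σ[g>=2](T) → 4
  ρ[c/d](σ[g>=2](T)) → 4
  R → 3
  ρ[b/c](R) → 3
  (ρ[c/d](σ[g>=2](T)) ⋈[c=e] ρ[b/c](R)) → 2
  π[b,g]((ρ[c/d](σ[g>=2](T)) ⋈[c=e] ρ[b/c](R))) → 2

|E| = 2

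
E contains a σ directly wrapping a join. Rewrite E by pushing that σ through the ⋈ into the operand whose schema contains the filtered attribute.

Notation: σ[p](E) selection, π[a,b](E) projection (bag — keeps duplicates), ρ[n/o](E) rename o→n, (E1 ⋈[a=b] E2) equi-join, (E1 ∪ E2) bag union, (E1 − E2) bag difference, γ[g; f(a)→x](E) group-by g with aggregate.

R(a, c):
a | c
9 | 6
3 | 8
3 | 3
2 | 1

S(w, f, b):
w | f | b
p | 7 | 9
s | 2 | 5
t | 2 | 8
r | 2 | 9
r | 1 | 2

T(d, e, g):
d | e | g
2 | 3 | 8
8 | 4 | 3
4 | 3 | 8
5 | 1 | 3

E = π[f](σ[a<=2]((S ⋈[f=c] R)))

σ filters on a, owned by the right side.
E' = π[f]((S ⋈[f=c] σ[a<=2](R)))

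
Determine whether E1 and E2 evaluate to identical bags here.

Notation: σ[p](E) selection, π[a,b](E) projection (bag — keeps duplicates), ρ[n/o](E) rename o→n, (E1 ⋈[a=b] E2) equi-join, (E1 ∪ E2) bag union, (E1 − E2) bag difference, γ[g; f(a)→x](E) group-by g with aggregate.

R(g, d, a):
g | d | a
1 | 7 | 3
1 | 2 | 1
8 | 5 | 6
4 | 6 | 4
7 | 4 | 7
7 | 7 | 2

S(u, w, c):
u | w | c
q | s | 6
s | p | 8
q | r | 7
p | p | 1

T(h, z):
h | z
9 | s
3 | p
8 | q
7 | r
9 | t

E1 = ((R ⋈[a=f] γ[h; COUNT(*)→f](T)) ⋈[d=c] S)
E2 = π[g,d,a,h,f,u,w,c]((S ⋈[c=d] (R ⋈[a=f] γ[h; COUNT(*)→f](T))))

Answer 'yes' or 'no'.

E1 subexpression sizes:
  R → 6
  T → 5
  γ[h; COUNT(*)→f](T) → 4
  (R ⋈[a=f] γ[h; COUNT(*)→f](T)) → 4
  S → 4
  ((R ⋈[a=f] γ[h; COUNT(*)→f](T)) ⋈[d=c] S) → 1
E2 subexpression sizes:
  S → 4
  R → 6
  T → 5
  γ[h; COUNT(*)→f](T) → 4
  (R ⋈[a=f] γ[h; COUNT(*)→f](T)) → 4
  (S ⋈[c=d] (R ⋈[a=f] γ[h; COUNT(*)→f](T))) → 1
  π[g,d,a,h,f,u,w,c]((S ⋈[c=d] (R ⋈[a=f] γ[h; COUNT(*)→f](T)))) → 1

E1 and E2 produce the same multiset:
g | d | a | h | f | u | w | c
7 | 7 | 2 | 9 | 2 | q | r | 7

yes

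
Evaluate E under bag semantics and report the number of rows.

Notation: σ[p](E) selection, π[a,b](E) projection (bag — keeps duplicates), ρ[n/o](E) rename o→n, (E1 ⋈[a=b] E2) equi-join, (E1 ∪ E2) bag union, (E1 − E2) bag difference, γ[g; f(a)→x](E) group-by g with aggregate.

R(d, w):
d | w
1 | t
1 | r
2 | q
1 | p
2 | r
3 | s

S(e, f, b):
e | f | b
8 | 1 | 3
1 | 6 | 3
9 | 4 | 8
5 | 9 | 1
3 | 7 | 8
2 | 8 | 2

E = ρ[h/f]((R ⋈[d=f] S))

Stepwise |·|:
  R → 6
  S → 6
  (R ⋈[d=f] S) → 3
  ρ[h/f]((R ⋈[d=f] S)) → 3

|E| = 3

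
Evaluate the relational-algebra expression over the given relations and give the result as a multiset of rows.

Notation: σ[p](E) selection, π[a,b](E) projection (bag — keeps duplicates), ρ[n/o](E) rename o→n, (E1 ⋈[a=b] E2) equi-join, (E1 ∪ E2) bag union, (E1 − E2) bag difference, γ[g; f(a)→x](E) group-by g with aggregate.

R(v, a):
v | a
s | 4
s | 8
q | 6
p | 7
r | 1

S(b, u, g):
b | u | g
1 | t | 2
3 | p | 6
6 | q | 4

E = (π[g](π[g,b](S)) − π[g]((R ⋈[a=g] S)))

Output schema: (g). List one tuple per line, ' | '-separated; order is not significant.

Per-node cardinality:
  S → 3
  π[g,b](S) → 3
  π[g](π[g,b](S)) → 3
  R → 5
  S → 3
  (R ⋈[a=g] S) → 2
  π[g]((R ⋈[a=g] S)) → 2
  (π[g](π[g,b](S)) − π[g]((R ⋈[a=g] S))) → 1

== RESULT ==
g
2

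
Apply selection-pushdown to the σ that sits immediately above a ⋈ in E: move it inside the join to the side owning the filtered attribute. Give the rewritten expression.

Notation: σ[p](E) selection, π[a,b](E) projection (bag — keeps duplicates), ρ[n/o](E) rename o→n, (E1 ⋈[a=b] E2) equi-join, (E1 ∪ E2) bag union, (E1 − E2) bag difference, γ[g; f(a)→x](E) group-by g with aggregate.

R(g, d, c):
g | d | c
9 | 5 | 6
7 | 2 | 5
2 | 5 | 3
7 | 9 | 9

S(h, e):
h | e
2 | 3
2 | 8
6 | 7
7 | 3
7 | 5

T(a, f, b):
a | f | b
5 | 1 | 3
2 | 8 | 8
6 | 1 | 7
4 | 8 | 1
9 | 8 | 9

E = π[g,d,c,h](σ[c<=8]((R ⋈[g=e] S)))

σ filters on c, owned by the left side.
E' = π[g,d,c,h]((σ[c<=8](R) ⋈[g=e] S))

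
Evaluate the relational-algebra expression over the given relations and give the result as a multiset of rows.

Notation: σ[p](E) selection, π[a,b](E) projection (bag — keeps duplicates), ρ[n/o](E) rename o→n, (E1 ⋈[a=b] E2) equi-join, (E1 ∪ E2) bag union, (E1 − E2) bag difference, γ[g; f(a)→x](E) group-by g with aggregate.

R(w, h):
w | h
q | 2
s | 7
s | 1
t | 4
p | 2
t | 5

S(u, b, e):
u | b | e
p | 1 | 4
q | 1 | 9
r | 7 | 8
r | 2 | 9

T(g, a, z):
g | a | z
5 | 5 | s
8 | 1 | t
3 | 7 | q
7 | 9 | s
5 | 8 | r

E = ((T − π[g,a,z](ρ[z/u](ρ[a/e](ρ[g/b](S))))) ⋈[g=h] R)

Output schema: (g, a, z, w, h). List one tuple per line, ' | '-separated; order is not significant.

Stepwise |·|:
  T → 5
  S → 4
  ρ[g/b](S) → 4
  ρ[a/e](ρ[g/b](S)) → 4
  ρ[z/u](ρ[a/e](ρ[g/b](S))) → 4
  π[g,a,z](ρ[z/u](ρ[a/e](ρ[g/b](S)))) → 4
  (T − π[g,a,z](ρ[z/u](ρ[a/e](ρ[g/b](S))))) → 5
  R → 6
  ((T − π[g,a,z](ρ[z/u](ρ[a/e](ρ[g/b](S))))) ⋈[g=h] R) → 3

== RESULT ==
g | a | z | w | h
5 | 5 | s | t | 5
5 | 8 | r | t | 5
7 | 9 | s | s | 7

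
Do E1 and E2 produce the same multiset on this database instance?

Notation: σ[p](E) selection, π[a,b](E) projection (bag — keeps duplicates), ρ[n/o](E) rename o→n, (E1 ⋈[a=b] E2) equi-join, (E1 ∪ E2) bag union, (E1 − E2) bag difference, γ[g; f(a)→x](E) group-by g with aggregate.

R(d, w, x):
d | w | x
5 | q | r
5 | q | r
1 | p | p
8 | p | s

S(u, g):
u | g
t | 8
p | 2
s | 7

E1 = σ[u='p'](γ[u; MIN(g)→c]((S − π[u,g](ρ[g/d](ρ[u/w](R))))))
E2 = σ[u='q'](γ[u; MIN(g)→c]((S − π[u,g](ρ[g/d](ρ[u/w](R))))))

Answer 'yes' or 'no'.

E1 subexpression sizes:
  S → 3
  R → 4
  ρ[u/w](R) → 4
  ρ[g/d](ρ[u/w](R)) → 4
  π[u,g](ρ[g/d](ρ[u/w](R))) → 4
  (S − π[u,g](ρ[g/d](ρ[u/w](R)))) → 3
  γ[u; MIN(g)→c]((S − π[u,g](ρ[g/d](ρ[u/w](R))))) → 3
  σ[u='p'](γ[u; MIN(g)→c]((S − π[u,g](ρ[g/d](ρ[u/w](R)))))) → 1
E2 subexpression sizes:
  S → 3
  R → 4
  ρ[u/w](R) → 4
  ρ[g/d](ρ[u/w](R)) → 4
  π[u,g](ρ[g/d](ρ[u/w](R))) → 4
  (S − π[u,g](ρ[g/d](ρ[u/w](R)))) → 3
  γ[u; MIN(g)→c]((S − π[u,g](ρ[g/d](ρ[u/w](R))))) → 3
  σ[u='q'](γ[u; MIN(g)→c]((S − π[u,g](ρ[g/d](ρ[u/w](R)))))) → 0

E1 result:
u | c
p | 2
E2 result:
u | c
(0 rows)
Witness: ('p', 2) appears 1× in E1 but 0× in E2.

no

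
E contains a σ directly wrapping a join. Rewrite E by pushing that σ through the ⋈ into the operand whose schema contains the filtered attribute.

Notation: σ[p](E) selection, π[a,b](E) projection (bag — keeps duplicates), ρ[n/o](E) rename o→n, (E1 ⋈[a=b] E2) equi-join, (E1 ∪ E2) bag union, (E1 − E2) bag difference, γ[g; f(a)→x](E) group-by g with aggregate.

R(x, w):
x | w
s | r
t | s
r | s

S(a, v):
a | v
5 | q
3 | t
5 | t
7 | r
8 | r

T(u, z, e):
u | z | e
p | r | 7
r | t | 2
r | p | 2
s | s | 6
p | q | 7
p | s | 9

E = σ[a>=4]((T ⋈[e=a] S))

σ filters on a, owned by the right side.
E' = (T ⋈[e=a] σ[a>=4](S))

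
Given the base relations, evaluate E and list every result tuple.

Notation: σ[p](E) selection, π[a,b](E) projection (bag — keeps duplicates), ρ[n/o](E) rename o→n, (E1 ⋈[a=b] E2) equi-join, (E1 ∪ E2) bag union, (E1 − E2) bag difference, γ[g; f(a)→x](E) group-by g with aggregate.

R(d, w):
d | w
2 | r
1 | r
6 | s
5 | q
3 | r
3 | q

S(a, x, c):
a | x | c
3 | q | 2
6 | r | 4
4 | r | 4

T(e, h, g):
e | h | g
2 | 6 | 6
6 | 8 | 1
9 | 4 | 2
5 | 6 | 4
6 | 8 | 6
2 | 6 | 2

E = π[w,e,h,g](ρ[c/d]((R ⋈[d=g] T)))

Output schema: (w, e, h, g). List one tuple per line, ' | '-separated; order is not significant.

Per-node cardinality:
  R → 6
  T → 6
  (R ⋈[d=g] T) → 5
  ρ[c/d]((R ⋈[d=g] T)) → 5
  π[w,e,h,g](ρ[c/d]((R ⋈[d=g] T))) → 5

== RESULT ==
w | e | h | g
r | 2 | 6 | 2
r | 6 | 8 | 1
r | 9 | 4 | 2
s | 2 | 6 | 6
s | 6 | 8 | 6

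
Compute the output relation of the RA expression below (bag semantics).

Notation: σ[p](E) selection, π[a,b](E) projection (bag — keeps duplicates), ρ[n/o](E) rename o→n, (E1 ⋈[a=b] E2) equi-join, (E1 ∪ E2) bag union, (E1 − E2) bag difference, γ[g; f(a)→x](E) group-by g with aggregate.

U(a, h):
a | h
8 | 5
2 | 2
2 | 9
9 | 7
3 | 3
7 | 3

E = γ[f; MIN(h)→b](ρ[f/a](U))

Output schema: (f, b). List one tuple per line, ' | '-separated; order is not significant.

Stepwise |·|:
  U → 6
  ρ[f/a](U) → 6
  γ[f; MIN(h)→b](ρ[f/a](U)) → 5

== RESULT ==
f | b
2 | 2
3 | 3
7 | 3
8 | 5
9 | 7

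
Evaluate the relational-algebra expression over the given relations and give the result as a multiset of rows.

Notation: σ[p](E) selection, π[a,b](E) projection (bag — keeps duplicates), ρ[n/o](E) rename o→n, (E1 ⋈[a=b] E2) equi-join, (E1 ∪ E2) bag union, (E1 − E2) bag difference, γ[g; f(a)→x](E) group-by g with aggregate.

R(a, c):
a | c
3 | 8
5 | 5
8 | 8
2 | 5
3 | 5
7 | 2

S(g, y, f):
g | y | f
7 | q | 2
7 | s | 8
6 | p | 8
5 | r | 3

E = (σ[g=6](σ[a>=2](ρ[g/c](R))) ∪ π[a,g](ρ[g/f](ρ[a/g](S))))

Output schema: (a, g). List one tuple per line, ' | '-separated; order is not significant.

Subexpression sizes:
  R → 6
  ρ[g/c](R) → 6
  σ[a>=2](ρ[g/c](R)) → 6
  σ[g=6](σ[a>=2](ρ[g/c](R))) → 0
  S → 4
  ρ[a/g](S) → 4
  ρ[g/f](ρ[a/g](S)) → 4
  π[a,g](ρ[g/f](ρ[a/g](S))) → 4
  (σ[g=6](σ[a>=2](ρ[g/c](R))) ∪ π[a,g](ρ[g/f](ρ[a/g](S)))) → 4

== RESULT ==
a | g
5 | 3
6 | 8
7 | 2
7 | 8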